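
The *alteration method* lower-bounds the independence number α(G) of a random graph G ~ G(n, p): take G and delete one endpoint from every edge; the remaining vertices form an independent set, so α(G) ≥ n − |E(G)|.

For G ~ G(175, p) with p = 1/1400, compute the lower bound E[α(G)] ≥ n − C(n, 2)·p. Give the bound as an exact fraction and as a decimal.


E[|E(G)|] = C(175, 2)·p = 15225 · (1/1400) = 87/8.
E[α(G)] ≥ n − E[|E(G)|] = 175 − 87/8 = 1313/8.
Numerically: ≈ 164.1250.
(This is only a lower bound; the true E[α(G)] may be larger.)

E[α(G)] ≥ 1313/8 ≈ 164.1250.


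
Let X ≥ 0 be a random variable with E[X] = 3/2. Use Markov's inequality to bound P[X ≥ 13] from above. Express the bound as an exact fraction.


μ = E[X] = 3/2, a = 13.
Markov: P[X ≥ 13] ≤ μ/a = (3/2)/13 = 3/26.
Numerically: ≈ 0.115.
(Since a = 13 > μ = 1.500, the bound 3/26 is < 1 and informative.)

P[X ≥ 13] ≤ 3/26 ≈ 0.115.


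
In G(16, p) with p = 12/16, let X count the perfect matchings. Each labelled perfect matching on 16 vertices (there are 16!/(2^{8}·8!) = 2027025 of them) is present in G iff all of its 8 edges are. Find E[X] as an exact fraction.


K_16 has 16!/(2^{8}·8!) = 2027025 labelled perfect matchings.
For each such perfect matching H, let X_H = 1 if all 8 edges of H are present in G. Then P[X_H = 1] = p^{8} = (3/4)^{8} = 6561/65536.
By linearity: E[X] = Σ_H E[X_H] = 2027025 · p^{8} = 2027025 · 6561/65536 = 13299311025/65536.
Numerically: E[X] ≈ 2.03e+05.

E[X] = 2027025 · (3/4)^{8} = 13299311025/65536 ≈ 2.03e+05.


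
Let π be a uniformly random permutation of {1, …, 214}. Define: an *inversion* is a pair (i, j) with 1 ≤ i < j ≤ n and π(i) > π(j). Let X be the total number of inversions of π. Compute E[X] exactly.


Write X = Σ X_I over the C(214, 2) = 22791 pairs i < j, with X_I the indicator of one inversion.
There are 22791 indicators.
For each fixed pair i < j, the values π(i) and π(j) are two distinct elements of {1, …, 214} in uniformly random order; by symmetry P[π(i) > π(j)] = 1/2.
By linearity: E[X] = 22791 · (1/2) = C(214, 2) · (1/2) = 22791/2 = 22791/2 ≈ 11395.5000.

E[X] = 22791/2 = 11395.5000.


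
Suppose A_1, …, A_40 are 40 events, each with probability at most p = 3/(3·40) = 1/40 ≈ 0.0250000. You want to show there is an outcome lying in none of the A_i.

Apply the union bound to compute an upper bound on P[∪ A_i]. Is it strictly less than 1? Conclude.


Union bound: P[∪_{i=1}^{40} A_i] ≤ Σ_i P[A_i] ≤ 40·p = 40·(1/40) = 1.
Numerically: 1 ≈ 1.0000000.
Is 1 < 1? NO.
Since the bound 1 is ≥ 1, the union bound is uninformative here; it does NOT by itself certify existence.

40·p = 1 ≈ 1.0000000; existence NOT certified by the union bound.


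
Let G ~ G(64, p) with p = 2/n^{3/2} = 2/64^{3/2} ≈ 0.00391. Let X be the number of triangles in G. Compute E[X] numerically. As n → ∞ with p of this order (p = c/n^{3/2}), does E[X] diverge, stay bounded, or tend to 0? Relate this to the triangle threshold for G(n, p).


Number of potential triangles: C(64, 3) = 41664.
Each occurs with probability p³ ≈ (0.00391)³ ≈ 5.96046e-08.
By linearity: E[X] = C(64, 3)·p³ ≈ 41664 · 5.96046e-08 ≈ 0.002.
Since α = 3/2 > 1, p = c/n^{3/2} = o(1/n) is below the triangle threshold p ~ 1/n. Asymptotically E[X] ~ (c³/6)·n^{3(1−α)} = (2³/6)·n^{-1.5} → 0, so by Markov's inequality G has no triangles w.h.p.

E[X] ≈ 0.002; in regime p = Θ(1/n^{3/2}) E[X] tends to 0 (below the triangle threshold p ~ 1/n).


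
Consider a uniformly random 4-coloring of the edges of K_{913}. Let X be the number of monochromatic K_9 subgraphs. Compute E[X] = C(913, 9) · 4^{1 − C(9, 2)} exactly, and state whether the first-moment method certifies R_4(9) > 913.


E[X] = C(913, 9) · 4^{1 − 36} = 1167605542753639808390 · 4^{−35} = 1167605542753639808390/1180591620717411303424.
As a reduced fraction: E[X] = 583802771376819904195/590295810358705651712 ≈ 0.9890.
Is E[X] < 1? YES.
Since E[X] < 1, there exists a 4-coloring of K_{913} with no monochromatic K_9; hence R_4(9) > 913.

E[X] = 583802771376819904195/590295810358705651712 ≈ 0.9890; E[X] < 1, so R_4(9) > 913.


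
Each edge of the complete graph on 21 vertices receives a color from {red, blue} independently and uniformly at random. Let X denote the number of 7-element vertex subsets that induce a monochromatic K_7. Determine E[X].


Let X = Σ_S X_S over the C(21, 7) = 116280 subsets S of size 7, where X_S = 1 if the K_7 on S is monochromatic.
For a fixed S, the K_7 on S has C(7, 2) = 21 edges. P[all 21 edges red] = (1/2)^21, and likewise for blue, so P[monochromatic] = 2·(1/2)^21 = 2^{1 − 21} = 1/1048576.
By linearity of expectation: E[X] = C(21, 7) · 2^{1 − 21} = 116280 · 1/1048576 = 14535/131072.
Numerically: E[X] ≈ 0.1109.

E[X] = C(21,7)·2^(1−C(7,2)) = 14535/131072 ≈ 0.1109.


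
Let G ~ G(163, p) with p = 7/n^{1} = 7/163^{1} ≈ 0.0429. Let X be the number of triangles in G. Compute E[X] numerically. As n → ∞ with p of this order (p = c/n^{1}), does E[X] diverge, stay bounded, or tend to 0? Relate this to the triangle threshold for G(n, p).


Number of potential triangles: C(163, 3) = 708561.
Each occurs with probability p³ ≈ (0.0429)³ ≈ 7.92011e-05.
By linearity: E[X] = C(163, 3)·p³ ≈ 708561 · 7.92011e-05 ≈ 56.119.
Here α = 1, so p = 7/n is exactly at the triangle threshold p ~ 1/n. Asymptotically E[X] → c³/6 = 7³/6 = 343/6 ≈ 57.167, a bounded constant. In this regime the triangle count is asymptotically Poisson(c³/6).

E[X] ≈ 56.119; in regime p = Θ(1/n^{1}) E[X] stays bounded (at the triangle threshold p ~ 1/n).


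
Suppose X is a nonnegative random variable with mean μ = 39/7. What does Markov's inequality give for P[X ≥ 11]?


μ = E[X] = 39/7, a = 11.
Markov: P[X ≥ 11] ≤ μ/a = (39/7)/11 = 39/77.
Numerically: ≈ 0.506494.
(Since a = 11 > μ = 5.571429, the bound 39/77 is < 1 and informative.)

P[X ≥ 11] ≤ 39/77 ≈ 0.506494.


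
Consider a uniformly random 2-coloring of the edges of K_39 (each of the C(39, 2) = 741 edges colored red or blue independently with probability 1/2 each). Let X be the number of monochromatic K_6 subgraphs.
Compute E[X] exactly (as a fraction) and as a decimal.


Let X = Σ_S X_S over the C(39, 6) = 3262623 subsets S of size 6, where X_S = 1 if the K_6 on S is monochromatic.
For a fixed S, the K_6 on S has C(6, 2) = 15 edges. P[all 15 edges red] = (1/2)^15, and likewise for blue, so P[monochromatic] = 2·(1/2)^15 = 2^{1 − 15} = 1/16384.
Summing: E[X] = C(39, 6) · 2^{1 − 15} = 3262623 · 1/16384 = 3262623/16384.
Numerically: E[X] ≈ 199.134705.

E[X] = C(39,6)·2^(1−C(6,2)) = 3262623/16384 ≈ 199.134705.


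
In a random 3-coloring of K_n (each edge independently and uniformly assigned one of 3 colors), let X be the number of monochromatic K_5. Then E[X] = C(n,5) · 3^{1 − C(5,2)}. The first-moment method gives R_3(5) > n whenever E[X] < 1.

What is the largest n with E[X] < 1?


We need C(n, 5) · 3^{1 − 10} < 1, i.e. C(n, 5) < 3^{10 − 1} = 19683.
Check values of n near the boundary:
  n = 14: C(14, 5) = 2002; 2002 < 19683? YES
  n = 15: C(15, 5) = 3003; 3003 < 19683? YES
  n = 16: C(16, 5) = 4368; 4368 < 19683? YES
  n = 17: C(17, 5) = 6188; 6188 < 19683? YES
  n = 18: C(18, 5) = 8568; 8568 < 19683? YES
  n = 19: C(19, 5) = 11628; 11628 < 19683? YES
  n = 20: C(20, 5) = 15504; 15504 < 19683? YES
  n = 21: C(21, 5) = 20349; 20349 < 19683? NO
The largest n with C(n, 5) < 19683 is n = 20 (where E[X] = 5168/6561 ≈ 0.787685). Hence R_3(5) > 20, i.e. R_3(5) ≥ 21.

Largest n = 20; hence R_3(5) > 20.


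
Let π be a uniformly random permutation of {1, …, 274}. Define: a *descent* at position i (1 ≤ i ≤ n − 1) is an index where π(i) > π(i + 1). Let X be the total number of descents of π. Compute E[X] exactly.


Write X = Σ X_I over i = 1, …, 273, with X_I the indicator of one descent.
There are 273 indicators.
For each fixed i, the pair (π(i), π(i+1)) is a uniformly random ordered pair of distinct values from {1, …, 274}; by symmetry P[π(i) > π(i+1)] = 1/2.
By linearity: E[X] = 273 · (1/2) = (274 − 1) · (1/2) = 273/2 ≈ 136.5000.

E[X] = 273/2 = 136.5000.


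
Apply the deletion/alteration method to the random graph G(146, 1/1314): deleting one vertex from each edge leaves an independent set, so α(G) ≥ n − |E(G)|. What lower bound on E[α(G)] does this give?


E[|E(G)|] = C(146, 2)·p = 10585 · (1/1314) = 145/18.
E[α(G)] ≥ n − E[|E(G)|] = 146 − 145/18 = 2483/18.
Numerically: ≈ 137.9444.
(This is only a lower bound; the true E[α(G)] may be larger.)

E[α(G)] ≥ 2483/18 ≈ 137.9444.


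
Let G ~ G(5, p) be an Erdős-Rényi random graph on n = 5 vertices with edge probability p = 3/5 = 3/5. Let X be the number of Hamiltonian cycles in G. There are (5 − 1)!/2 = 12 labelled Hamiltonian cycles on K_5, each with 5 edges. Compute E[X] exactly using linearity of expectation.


K_5 has (5 − 1)!/2 = 12 labelled Hamiltonian cycles.
For each such Hamiltonian cycle H, let X_H = 1 if all 5 edges of H are present in G. Then P[X_H = 1] = p^{5} = (3/5)^{5} = 243/3125.
By linearity of expectation: E[X] = Σ_H E[X_H] = 12 · p^{5} = 12 · 243/3125 = 2916/3125.
Numerically: E[X] ≈ 0.93312.

E[X] = 12 · (3/5)^{5} = 2916/3125 ≈ 0.93312.


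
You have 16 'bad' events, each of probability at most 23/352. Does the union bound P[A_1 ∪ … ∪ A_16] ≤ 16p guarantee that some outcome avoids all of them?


Union bound: P[∪_{i=1}^{16} A_i] ≤ Σ_i P[A_i] ≤ 16·p = 16·(23/352) = 23/22.
Numerically: 23/22 ≈ 1.045.
Is 23/22 < 1? NO.
Since the bound 23/22 is ≥ 1, the union bound is uninformative here; it does NOT by itself certify existence.

16·p = 23/22 ≈ 1.045; existence NOT certified by the union bound.


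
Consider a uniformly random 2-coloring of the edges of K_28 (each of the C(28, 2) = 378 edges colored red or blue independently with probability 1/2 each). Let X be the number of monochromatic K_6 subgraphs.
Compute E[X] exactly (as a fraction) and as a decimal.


Let X = Σ_S X_S over the C(28, 6) = 376740 subsets S of size 6, where X_S = 1 if the K_6 on S is monochromatic.
For a fixed S, the K_6 on S has C(6, 2) = 15 edges. P[all 15 edges red] = (1/2)^15, and likewise for blue, so P[monochromatic] = 2·(1/2)^15 = 2^{1 − 15} = 1/16384.
By linearity of expectation: E[X] = C(28, 6) · 2^{1 − 15} = 376740 · 1/16384 = 94185/4096.
Numerically: E[X] ≈ 22.994385.

E[X] = C(28,6)·2^(1−C(6,2)) = 94185/4096 ≈ 22.994385.


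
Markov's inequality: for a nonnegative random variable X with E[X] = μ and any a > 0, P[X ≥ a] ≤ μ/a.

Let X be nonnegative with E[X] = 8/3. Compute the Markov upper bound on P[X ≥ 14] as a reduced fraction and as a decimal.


μ = E[X] = 8/3, a = 14.
Markov: P[X ≥ 14] ≤ μ/a = (8/3)/14 = 4/21.
Numerically: ≈ 0.190476.
(Since a = 14 > μ = 2.666667, the bound 4/21 is < 1 and informative.)

P[X ≥ 14] ≤ 4/21 ≈ 0.190476.


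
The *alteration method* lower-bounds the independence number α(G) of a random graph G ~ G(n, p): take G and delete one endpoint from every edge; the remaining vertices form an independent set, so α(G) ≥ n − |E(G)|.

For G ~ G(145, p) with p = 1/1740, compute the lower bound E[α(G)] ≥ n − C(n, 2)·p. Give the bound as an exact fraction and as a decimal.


E[|E(G)|] = C(145, 2)·p = 10440 · (1/1740) = 6.
E[α(G)] ≥ n − E[|E(G)|] = 145 − 6 = 139.
Numerically: ≈ 139.00000.
(This is only a lower bound; the true E[α(G)] may be larger.)

E[α(G)] ≥ 139 ≈ 139.00000.


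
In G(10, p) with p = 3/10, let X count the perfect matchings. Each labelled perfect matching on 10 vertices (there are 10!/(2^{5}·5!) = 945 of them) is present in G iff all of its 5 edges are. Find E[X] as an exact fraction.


K_10 has 10!/(2^{5}·5!) = 945 labelled perfect matchings.
For each such perfect matching H, let X_H = 1 if all 5 edges of H are present in G. Then P[X_H = 1] = p^{5} = (3/10)^{5} = 243/100000.
By linearity: E[X] = Σ_H E[X_H] = 945 · p^{5} = 945 · 243/100000 = 45927/20000.
Numerically: E[X] ≈ 2.296.

E[X] = 945 · (3/10)^{5} = 45927/20000 ≈ 2.296.


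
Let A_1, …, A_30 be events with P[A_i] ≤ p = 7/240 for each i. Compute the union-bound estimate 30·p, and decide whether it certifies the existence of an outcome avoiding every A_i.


Union bound: P[∪_{i=1}^{30} A_i] ≤ Σ_i P[A_i] ≤ 30·p = 30·(7/240) = 7/8.
Numerically: 7/8 ≈ 0.875.
Is 7/8 < 1? YES.
Since P[∪ A_i] ≤ 7/8 < 1, the complement has P[∩ A_i^c] ≥ 1 − 7/8 = 1/8 > 0, so some outcome avoids every A_i.

30·p = 7/8 ≈ 0.875; existence CERTIFIED by the union bound.


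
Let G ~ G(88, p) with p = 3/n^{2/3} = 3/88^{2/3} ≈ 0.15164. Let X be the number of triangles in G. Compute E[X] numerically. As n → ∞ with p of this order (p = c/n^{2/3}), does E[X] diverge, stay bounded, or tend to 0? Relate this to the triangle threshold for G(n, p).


Number of potential triangles: C(88, 3) = 109736.
Each occurs with probability p³ ≈ (0.15164)³ ≈ 3.4865702e-03.
By linearity: E[X] = C(88, 3)·p³ ≈ 109736 · 3.4865702e-03 ≈ 382.60227.
Since α = 2/3 < 1, p = c/n^{2/3} ≫ 1/n is above the triangle threshold p ~ 1/n. Asymptotically E[X] ~ (c³/6)·n^{3(1−α)} = (3³/6)·n^{1} → ∞; triangles are abundant w.h.p.

E[X] ≈ 382.60227; in regime p = Θ(1/n^{2/3}) E[X] diverges (above the triangle threshold p ~ 1/n).


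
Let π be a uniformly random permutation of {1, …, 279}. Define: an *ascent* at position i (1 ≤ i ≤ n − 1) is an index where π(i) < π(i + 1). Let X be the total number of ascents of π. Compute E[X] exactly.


Write X = Σ X_I over i = 1, …, 278, with X_I the indicator of one ascent.
There are 278 indicators.
For each fixed i, the pair (π(i), π(i+1)) is a uniformly random ordered pair of distinct values from {1, …, 279}; by symmetry P[π(i) < π(i+1)] = 1/2.
By linearity: E[X] = 278 · (1/2) = (279 − 1) · (1/2) = 139 ≈ 139.00000.

E[X] = 139 = 139.00000.


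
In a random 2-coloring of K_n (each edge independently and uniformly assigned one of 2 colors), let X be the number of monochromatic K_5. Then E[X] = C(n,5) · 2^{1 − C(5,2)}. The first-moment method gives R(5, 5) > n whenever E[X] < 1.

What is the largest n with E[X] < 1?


We need C(n, 5) · 2^{1 − 10} < 1, i.e. C(n, 5) < 2^{10 − 1} = 512.
Check values of n near the boundary:
  n = 5: C(5, 5) = 1; 1 < 512? YES
  n = 6: C(6, 5) = 6; 6 < 512? YES
  n = 7: C(7, 5) = 21; 21 < 512? YES
  n = 8: C(8, 5) = 56; 56 < 512? YES
  n = 9: C(9, 5) = 126; 126 < 512? YES
  n = 10: C(10, 5) = 252; 252 < 512? YES
  n = 11: C(11, 5) = 462; 462 < 512? YES
  n = 12: C(12, 5) = 792; 792 < 512? NO
  n = 13: C(13, 5) = 1287; 1287 < 512? NO
  n = 14: C(14, 5) = 2002; 2002 < 512? NO
The largest n with C(n, 5) < 512 is n = 11 (where E[X] = 231/256 ≈ 0.9023438). Hence R(5, 5) > 11, i.e. R(5, 5) ≥ 12.

Largest n = 11; hence R(5, 5) > 11.


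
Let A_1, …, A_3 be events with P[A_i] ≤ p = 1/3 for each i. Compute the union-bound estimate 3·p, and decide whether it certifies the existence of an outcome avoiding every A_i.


Union bound: P[∪_{i=1}^{3} A_i] ≤ Σ_i P[A_i] ≤ 3·p = 3·(1/3) = 1.
Numerically: 1 ≈ 1.00000.
Is 1 < 1? NO.
Since the bound 1 is ≥ 1, the union bound is uninformative here; it does NOT by itself certify existence.

3·p = 1 ≈ 1.00000; existence NOT certified by the union bound.


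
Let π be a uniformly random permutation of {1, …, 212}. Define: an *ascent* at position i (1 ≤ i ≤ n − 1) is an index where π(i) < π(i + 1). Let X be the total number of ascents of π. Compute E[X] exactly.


Write X = Σ X_I over i = 1, …, 211, with X_I the indicator of one ascent.
There are 211 indicators.
For each fixed i, the pair (π(i), π(i+1)) is a uniformly random ordered pair of distinct values from {1, …, 212}; by symmetry P[π(i) < π(i+1)] = 1/2.
By linearity: E[X] = 211 · (1/2) = (212 − 1) · (1/2) = 211/2 ≈ 105.5000.

E[X] = 211/2 = 105.5000.


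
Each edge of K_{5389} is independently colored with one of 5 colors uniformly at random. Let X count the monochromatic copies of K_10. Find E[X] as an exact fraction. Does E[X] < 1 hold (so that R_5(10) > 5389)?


E[X] = C(5389, 10) · 5^{1 − 45} = 5645340767466558997768874792926 · 5^{−44} = 5645340767466558997768874792926/5684341886080801486968994140625.
As a reduced fraction: E[X] = 5645340767466558997768874792926/5684341886080801486968994140625 ≈ 0.9931389.
Is E[X] < 1? YES.
Since E[X] < 1, there exists a 5-coloring of K_{5389} with no monochromatic K_10; hence R_5(10) > 5389.

E[X] = 5645340767466558997768874792926/5684341886080801486968994140625 ≈ 0.9931389; E[X] < 1, so R_5(10) > 5389.


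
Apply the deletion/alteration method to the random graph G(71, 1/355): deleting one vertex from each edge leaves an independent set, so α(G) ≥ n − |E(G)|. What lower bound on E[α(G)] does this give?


E[|E(G)|] = C(71, 2)·p = 2485 · (1/355) = 7.
E[α(G)] ≥ n − E[|E(G)|] = 71 − 7 = 64.
Numerically: ≈ 64.000000.
(This is only a lower bound; the true E[α(G)] may be larger.)

E[α(G)] ≥ 64 ≈ 64.000000.


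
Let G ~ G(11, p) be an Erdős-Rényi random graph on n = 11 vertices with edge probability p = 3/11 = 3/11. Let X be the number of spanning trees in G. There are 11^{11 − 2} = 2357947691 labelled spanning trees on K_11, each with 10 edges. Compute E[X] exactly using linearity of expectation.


K_11 has 11^{11 − 2} = 2357947691 labelled spanning trees.
For each such spanning tree H, let X_H = 1 if all 10 edges of H are present in G. Then P[X_H = 1] = p^{10} = (3/11)^{10} = 59049/25937424601.
By linearity of expectation: E[X] = Σ_H E[X_H] = 2357947691 · p^{10} = 2357947691 · 59049/25937424601 = 59049/11.
Numerically: E[X] ≈ 5.37e+03.

E[X] = 2357947691 · (3/11)^{10} = 59049/11 ≈ 5.37e+03.


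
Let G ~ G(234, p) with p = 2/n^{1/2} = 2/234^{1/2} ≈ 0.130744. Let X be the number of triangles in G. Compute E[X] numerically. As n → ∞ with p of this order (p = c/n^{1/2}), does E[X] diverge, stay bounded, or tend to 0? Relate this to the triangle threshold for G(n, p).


Number of potential triangles: C(234, 3) = 2108184.
Each occurs with probability p³ ≈ (0.130744)³ ≈ 2.23494171e-03.
By linearity: E[X] = C(234, 3)·p³ ≈ 2108184 · 2.23494171e-03 ≈ 4711.668356.
Since α = 1/2 < 1, p = c/n^{1/2} ≫ 1/n is above the triangle threshold p ~ 1/n. Asymptotically E[X] ~ (c³/6)·n^{3(1−α)} = (2³/6)·n^{1.5} → ∞; triangles are abundant w.h.p.

E[X] ≈ 4711.668356; in regime p = Θ(1/n^{1/2}) E[X] diverges (above the triangle threshold p ~ 1/n).


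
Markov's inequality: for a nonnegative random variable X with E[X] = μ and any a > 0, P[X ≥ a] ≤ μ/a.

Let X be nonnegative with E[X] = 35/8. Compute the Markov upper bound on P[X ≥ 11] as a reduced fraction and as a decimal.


μ = E[X] = 35/8, a = 11.
Markov: P[X ≥ 11] ≤ μ/a = (35/8)/11 = 35/88.
Numerically: ≈ 0.39773.
(Since a = 11 > μ = 4.37500, the bound 35/88 is < 1 and informative.)

P[X ≥ 11] ≤ 35/88 ≈ 0.39773.


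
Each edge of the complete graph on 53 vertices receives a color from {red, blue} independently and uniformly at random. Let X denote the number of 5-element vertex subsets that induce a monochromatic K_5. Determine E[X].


Let X = Σ_S X_S over the C(53, 5) = 2869685 subsets S of size 5, where X_S = 1 if the K_5 on S is monochromatic.
For a fixed S, the K_5 on S has C(5, 2) = 10 edges. P[all 10 edges red] = (1/2)^10, and likewise for blue, so P[monochromatic] = 2·(1/2)^10 = 2^{1 − 10} = 1/512.
Summing: E[X] = C(53, 5) · 2^{1 − 10} = 2869685 · 1/512 = 2869685/512.
Numerically: E[X] ≈ 5604.8535.

E[X] = C(53,5)·2^(1−C(5,2)) = 2869685/512 ≈ 5604.8535.


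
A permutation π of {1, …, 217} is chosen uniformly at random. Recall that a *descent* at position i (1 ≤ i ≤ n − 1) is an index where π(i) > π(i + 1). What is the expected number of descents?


Write X = Σ X_I over i = 1, …, 216, with X_I the indicator of one descent.
There are 216 indicators.
For each fixed i, the pair (π(i), π(i+1)) is a uniformly random ordered pair of distinct values from {1, …, 217}; by symmetry P[π(i) > π(i+1)] = 1/2.
By linearity: E[X] = 216 · (1/2) = (217 − 1) · (1/2) = 108 ≈ 108.000.

E[X] = 108 = 108.000.


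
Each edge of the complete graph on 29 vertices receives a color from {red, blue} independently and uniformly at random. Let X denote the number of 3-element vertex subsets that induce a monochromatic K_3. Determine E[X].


Let X = Σ_S X_S over the C(29, 3) = 3654 subsets S of size 3, where X_S = 1 if the K_3 on S is monochromatic.
For a fixed S, the K_3 on S has C(3, 2) = 3 edges. P[all 3 edges red] = (1/2)^3, and likewise for blue, so P[monochromatic] = 2·(1/2)^3 = 2^{1 − 3} = 1/4.
By linearity: E[X] = C(29, 3) · 2^{1 − 3} = 3654 · 1/4 = 1827/2.
Numerically: E[X] ≈ 913.5000.

E[X] = C(29,3)·2^(1−C(3,2)) = 1827/2 ≈ 913.5000.


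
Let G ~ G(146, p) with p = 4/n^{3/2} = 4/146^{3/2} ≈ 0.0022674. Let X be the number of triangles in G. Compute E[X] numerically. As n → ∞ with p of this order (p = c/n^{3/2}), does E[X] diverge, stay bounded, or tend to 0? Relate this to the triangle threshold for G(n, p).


Number of potential triangles: C(146, 3) = 508080.
Each occurs with probability p³ ≈ (0.0022674)³ ≈ 1.1657143e-08.
By linearity: E[X] = C(146, 3)·p³ ≈ 508080 · 1.1657143e-08 ≈ 0.00592.
Since α = 3/2 > 1, p = c/n^{3/2} = o(1/n) is below the triangle threshold p ~ 1/n. Asymptotically E[X] ~ (c³/6)·n^{3(1−α)} = (4³/6)·n^{-1.5} → 0, so by Markov's inequality G has no triangles w.h.p.

E[X] ≈ 0.00592; in regime p = Θ(1/n^{3/2}) E[X] tends to 0 (below the triangle threshold p ~ 1/n).


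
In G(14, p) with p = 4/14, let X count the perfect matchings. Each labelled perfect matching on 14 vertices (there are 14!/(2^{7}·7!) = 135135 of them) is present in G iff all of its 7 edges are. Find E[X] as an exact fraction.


K_14 has 14!/(2^{7}·7!) = 135135 labelled perfect matchings.
For each such perfect matching H, let X_H = 1 if all 7 edges of H are present in G. Then P[X_H = 1] = p^{7} = (2/7)^{7} = 128/823543.
By linearity: E[X] = Σ_H E[X_H] = 135135 · p^{7} = 135135 · 128/823543 = 2471040/117649.
Numerically: E[X] ≈ 21.

E[X] = 135135 · (2/7)^{7} = 2471040/117649 ≈ 21.


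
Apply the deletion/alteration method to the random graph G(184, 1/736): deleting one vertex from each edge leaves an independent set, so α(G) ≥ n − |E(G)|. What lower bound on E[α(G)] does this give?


E[|E(G)|] = C(184, 2)·p = 16836 · (1/736) = 183/8.
E[α(G)] ≥ n − E[|E(G)|] = 184 − 183/8 = 1289/8.
Numerically: ≈ 161.125.
(This is only a lower bound; the true E[α(G)] may be larger.)

E[α(G)] ≥ 1289/8 ≈ 161.125.


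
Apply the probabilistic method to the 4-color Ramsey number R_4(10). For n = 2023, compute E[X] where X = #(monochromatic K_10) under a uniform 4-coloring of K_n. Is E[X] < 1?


E[X] = C(2023, 10) · 4^{1 − 45} = 309399856285778485315440716 · 4^{−44} = 309399856285778485315440716/309485009821345068724781056.
As a reduced fraction: E[X] = 77349964071444621328860179/77371252455336267181195264 ≈ 0.99972.
Is E[X] < 1? YES.
Since E[X] < 1, there exists a 4-coloring of K_{2023} with no monochromatic K_10; hence R_4(10) > 2023.

E[X] = 77349964071444621328860179/77371252455336267181195264 ≈ 0.99972; E[X] < 1, so R_4(10) > 2023.


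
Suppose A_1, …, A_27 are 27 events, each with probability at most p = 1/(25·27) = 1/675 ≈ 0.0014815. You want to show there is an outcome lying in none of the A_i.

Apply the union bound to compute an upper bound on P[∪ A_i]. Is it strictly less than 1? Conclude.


Union bound: P[∪_{i=1}^{27} A_i] ≤ Σ_i P[A_i] ≤ 27·p = 27·(1/675) = 1/25.
Numerically: 1/25 ≈ 0.0400000.
Is 1/25 < 1? YES.
Since P[∪ A_i] ≤ 1/25 < 1, the complement has P[∩ A_i^c] ≥ 1 − 1/25 = 24/25 > 0, so some outcome avoids every A_i.

27·p = 1/25 ≈ 0.0400000; existence CERTIFIED by the union bound.


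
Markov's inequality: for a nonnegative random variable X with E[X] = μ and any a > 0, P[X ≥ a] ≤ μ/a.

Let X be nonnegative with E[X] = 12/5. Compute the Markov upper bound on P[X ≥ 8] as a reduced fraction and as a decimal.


μ = E[X] = 12/5, a = 8.
Markov: P[X ≥ 8] ≤ μ/a = (12/5)/8 = 3/10.
Numerically: ≈ 0.300000.
(Since a = 8 > μ = 2.400000, the bound 3/10 is < 1 and informative.)

P[X ≥ 8] ≤ 3/10 ≈ 0.300000.


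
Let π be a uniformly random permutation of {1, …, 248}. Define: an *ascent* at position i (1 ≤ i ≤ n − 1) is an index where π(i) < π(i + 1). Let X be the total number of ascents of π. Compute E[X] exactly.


Write X = Σ X_I over i = 1, …, 247, with X_I the indicator of one ascent.
There are 247 indicators.
For each fixed i, the pair (π(i), π(i+1)) is a uniformly random ordered pair of distinct values from {1, …, 248}; by symmetry P[π(i) < π(i+1)] = 1/2.
By linearity: E[X] = 247 · (1/2) = (248 − 1) · (1/2) = 247/2 ≈ 123.5000.

E[X] = 247/2 = 123.5000.


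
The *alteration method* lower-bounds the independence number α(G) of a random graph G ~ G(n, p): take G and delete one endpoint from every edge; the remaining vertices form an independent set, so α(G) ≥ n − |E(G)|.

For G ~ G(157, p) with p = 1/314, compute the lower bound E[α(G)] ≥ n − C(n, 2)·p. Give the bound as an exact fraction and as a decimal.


E[|E(G)|] = C(157, 2)·p = 12246 · (1/314) = 39.
E[α(G)] ≥ n − E[|E(G)|] = 157 − 39 = 118.
Numerically: ≈ 118.000.
(This is only a lower bound; the true E[α(G)] may be larger.)

E[α(G)] ≥ 118 ≈ 118.000.


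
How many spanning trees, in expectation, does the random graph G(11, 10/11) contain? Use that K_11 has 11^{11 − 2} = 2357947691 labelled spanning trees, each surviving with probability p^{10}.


K_11 has 11^{11 − 2} = 2357947691 labelled spanning trees.
For each such spanning tree H, let X_H = 1 if all 10 edges of H are present in G. Then P[X_H = 1] = p^{10} = (10/11)^{10} = 10000000000/25937424601.
By linearity: E[X] = Σ_H E[X_H] = 2357947691 · p^{10} = 2357947691 · 10000000000/25937424601 = 10000000000/11.
Numerically: E[X] ≈ 9.09e+08.

E[X] = 2357947691 · (10/11)^{10} = 10000000000/11 ≈ 9.09e+08.


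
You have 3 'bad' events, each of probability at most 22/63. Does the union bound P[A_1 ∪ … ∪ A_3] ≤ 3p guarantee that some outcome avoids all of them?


Union bound: P[∪_{i=1}^{3} A_i] ≤ Σ_i P[A_i] ≤ 3·p = 3·(22/63) = 22/21.
Numerically: 22/21 ≈ 1.0476.
Is 22/21 < 1? NO.
Since the bound 22/21 is ≥ 1, the union bound is uninformative here; it does NOT by itself certify existence.

3·p = 22/21 ≈ 1.0476; existence NOT certified by the union bound.


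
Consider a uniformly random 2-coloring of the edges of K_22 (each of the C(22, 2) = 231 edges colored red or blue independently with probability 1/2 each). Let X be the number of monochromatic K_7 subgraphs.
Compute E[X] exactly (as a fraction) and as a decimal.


Let X = Σ_S X_S over the C(22, 7) = 170544 subsets S of size 7, where X_S = 1 if the K_7 on S is monochromatic.
For a fixed S, the K_7 on S has C(7, 2) = 21 edges. P[all 21 edges red] = (1/2)^21, and likewise for blue, so P[monochromatic] = 2·(1/2)^21 = 2^{1 − 21} = 1/1048576.
By linearity: E[X] = C(22, 7) · 2^{1 − 21} = 170544 · 1/1048576 = 10659/65536.
Numerically: E[X] ≈ 0.1626.

E[X] = C(22,7)·2^(1−C(7,2)) = 10659/65536 ≈ 0.1626.


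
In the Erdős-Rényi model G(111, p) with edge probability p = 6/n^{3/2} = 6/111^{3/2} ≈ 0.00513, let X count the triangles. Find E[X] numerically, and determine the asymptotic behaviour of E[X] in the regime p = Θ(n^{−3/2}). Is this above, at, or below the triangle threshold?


Number of potential triangles: C(111, 3) = 221815.
Each occurs with probability p³ ≈ (0.00513)³ ≈ 1.35052e-07.
By linearity: E[X] = C(111, 3)·p³ ≈ 221815 · 1.35052e-07 ≈ 0.030.
Since α = 3/2 > 1, p = c/n^{3/2} = o(1/n) is below the triangle threshold p ~ 1/n. Asymptotically E[X] ~ (c³/6)·n^{3(1−α)} = (6³/6)·n^{-1.5} → 0, so by Markov's inequality G has no triangles w.h.p.

E[X] ≈ 0.030; in regime p = Θ(1/n^{3/2}) E[X] tends to 0 (below the triangle threshold p ~ 1/n).


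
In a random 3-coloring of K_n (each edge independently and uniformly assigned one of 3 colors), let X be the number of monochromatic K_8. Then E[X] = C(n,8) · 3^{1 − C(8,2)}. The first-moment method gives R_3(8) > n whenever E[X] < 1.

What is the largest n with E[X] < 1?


We need C(n, 8) · 3^{1 − 28} < 1, i.e. C(n, 8) < 3^{28 − 1} = 7625597484987.
Check values of n near the boundary:
  n = 155: C(155, 8) = 6876747915675; 6876747915675 < 7625597484987? YES
  n = 156: C(156, 8) = 7248464019225; 7248464019225 < 7625597484987? YES
  n = 157: C(157, 8) = 7637643295425; 7637643295425 < 7625597484987? NO
  n = 158: C(158, 8) = 8044984271181; 8044984271181 < 7625597484987? NO
  n = 159: C(159, 8) = 8471208603429; 8471208603429 < 7625597484987? NO
The largest n with C(n, 8) < 7625597484987 is n = 156 (where E[X] = 805384891025/847288609443 ≈ 0.9505437). Hence R_3(8) > 156, i.e. R_3(8) ≥ 157.

Largest n = 156; hence R_3(8) > 156.


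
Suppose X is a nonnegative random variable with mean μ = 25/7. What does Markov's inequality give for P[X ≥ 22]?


μ = E[X] = 25/7, a = 22.
Markov: P[X ≥ 22] ≤ μ/a = (25/7)/22 = 25/154.
Numerically: ≈ 0.162.
(Since a = 22 > μ = 3.571, the bound 25/154 is < 1 and informative.)

P[X ≥ 22] ≤ 25/154 ≈ 0.162.


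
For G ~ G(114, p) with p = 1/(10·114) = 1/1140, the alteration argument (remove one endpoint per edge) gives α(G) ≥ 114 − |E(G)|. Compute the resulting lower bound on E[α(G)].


E[|E(G)|] = C(114, 2)·p = 6441 · (1/1140) = 113/20.
E[α(G)] ≥ n − E[|E(G)|] = 114 − 113/20 = 2167/20.
Numerically: ≈ 108.35000.
(This is only a lower bound; the true E[α(G)] may be larger.)

E[α(G)] ≥ 2167/20 ≈ 108.35000.


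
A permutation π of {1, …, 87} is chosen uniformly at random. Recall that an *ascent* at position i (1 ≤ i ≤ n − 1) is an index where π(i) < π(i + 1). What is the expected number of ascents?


Write X = Σ X_I over i = 1, …, 86, with X_I the indicator of one ascent.
There are 86 indicators.
For each fixed i, the pair (π(i), π(i+1)) is a uniformly random ordered pair of distinct values from {1, …, 87}; by symmetry P[π(i) < π(i+1)] = 1/2.
By linearity: E[X] = 86 · (1/2) = (87 − 1) · (1/2) = 43 ≈ 43.000.

E[X] = 43 = 43.000.


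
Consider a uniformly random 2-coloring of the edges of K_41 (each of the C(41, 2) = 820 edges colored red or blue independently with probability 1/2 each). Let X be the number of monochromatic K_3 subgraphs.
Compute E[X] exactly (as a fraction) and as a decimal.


Let X = Σ_S X_S over the C(41, 3) = 10660 subsets S of size 3, where X_S = 1 if the K_3 on S is monochromatic.
For a fixed S, the K_3 on S has C(3, 2) = 3 edges. P[all 3 edges red] = (1/2)^3, and likewise for blue, so P[monochromatic] = 2·(1/2)^3 = 2^{1 − 3} = 1/4.
Summing: E[X] = C(41, 3) · 2^{1 − 3} = 10660 · 1/4 = 2665.
Numerically: E[X] ≈ 2665.000.

E[X] = C(41,3)·2^(1−C(3,2)) = 2665 ≈ 2665.000.


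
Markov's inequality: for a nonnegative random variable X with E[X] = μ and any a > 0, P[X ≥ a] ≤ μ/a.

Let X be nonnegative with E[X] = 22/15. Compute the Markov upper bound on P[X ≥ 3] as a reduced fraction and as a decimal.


μ = E[X] = 22/15, a = 3.
Markov: P[X ≥ 3] ≤ μ/a = (22/15)/3 = 22/45.
Numerically: ≈ 0.4889.
(Since a = 3 > μ = 1.4667, the bound 22/45 is < 1 and informative.)

P[X ≥ 3] ≤ 22/45 ≈ 0.4889.


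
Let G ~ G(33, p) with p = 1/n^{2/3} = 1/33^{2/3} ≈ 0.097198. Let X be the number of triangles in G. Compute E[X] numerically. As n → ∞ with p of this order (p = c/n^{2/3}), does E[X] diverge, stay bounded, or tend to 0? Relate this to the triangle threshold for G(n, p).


Number of potential triangles: C(33, 3) = 5456.
Each occurs with probability p³ ≈ (0.097198)³ ≈ 9.1827365e-04.
By linearity: E[X] = C(33, 3)·p³ ≈ 5456 · 9.1827365e-04 ≈ 5.01010.
Since α = 2/3 < 1, p = c/n^{2/3} ≫ 1/n is above the triangle threshold p ~ 1/n. Asymptotically E[X] ~ (c³/6)·n^{3(1−α)} = (1³/6)·n^{1} → ∞; triangles are abundant w.h.p.

E[X] ≈ 5.01010; in regime p = Θ(1/n^{2/3}) E[X] diverges (above the triangle threshold p ~ 1/n).


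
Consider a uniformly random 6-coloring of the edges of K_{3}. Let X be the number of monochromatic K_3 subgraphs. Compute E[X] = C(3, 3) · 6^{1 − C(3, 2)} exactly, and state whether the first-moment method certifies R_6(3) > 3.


E[X] = C(3, 3) · 6^{1 − 3} = 1 · 6^{−2} = 1/36.
As a reduced fraction: E[X] = 1/36 ≈ 0.0277778.
Is E[X] < 1? YES.
Since E[X] < 1, there exists a 6-coloring of K_{3} with no monochromatic K_3; hence R_6(3) > 3.

E[X] = 1/36 ≈ 0.0277778; E[X] < 1, so R_6(3) > 3.


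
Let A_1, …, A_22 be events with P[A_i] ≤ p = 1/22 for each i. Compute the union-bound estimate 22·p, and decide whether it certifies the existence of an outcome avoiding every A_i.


Union bound: P[∪_{i=1}^{22} A_i] ≤ Σ_i P[A_i] ≤ 22·p = 22·(1/22) = 1.
Numerically: 1 ≈ 1.000.
Is 1 < 1? NO.
Since the bound 1 is ≥ 1, the union bound is uninformative here; it does NOT by itself certify existence.

22·p = 1 ≈ 1.000; existence NOT certified by the union bound.


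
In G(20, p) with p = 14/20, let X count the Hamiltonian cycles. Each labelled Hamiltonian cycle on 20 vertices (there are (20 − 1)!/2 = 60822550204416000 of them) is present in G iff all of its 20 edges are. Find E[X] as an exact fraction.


K_20 has (20 − 1)!/2 = 60822550204416000 labelled Hamiltonian cycles.
For each such Hamiltonian cycle H, let X_H = 1 if all 20 edges of H are present in G. Then P[X_H = 1] = p^{20} = (7/10)^{20} = 79792266297612001/100000000000000000000.
By linearity: E[X] = Σ_H E[X_H] = 60822550204416000 · p^{20} = 60822550204416000 · 79792266297612001/100000000000000000000 = 1184855742873690605203907421/24414062500000.
Numerically: E[X] ≈ 4.8532e+13.

E[X] = 60822550204416000 · (7/10)^{20} = 1184855742873690605203907421/24414062500000 ≈ 4.8532e+13.


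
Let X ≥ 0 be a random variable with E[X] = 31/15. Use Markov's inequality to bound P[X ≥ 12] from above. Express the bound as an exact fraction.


μ = E[X] = 31/15, a = 12.
Markov: P[X ≥ 12] ≤ μ/a = (31/15)/12 = 31/180.
Numerically: ≈ 0.1722.
(Since a = 12 > μ = 2.0667, the bound 31/180 is < 1 and informative.)

P[X ≥ 12] ≤ 31/180 ≈ 0.1722.


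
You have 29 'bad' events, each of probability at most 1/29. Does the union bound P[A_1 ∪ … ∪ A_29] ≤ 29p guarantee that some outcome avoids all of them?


Union bound: P[∪_{i=1}^{29} A_i] ≤ Σ_i P[A_i] ≤ 29·p = 29·(1/29) = 1.
Numerically: 1 ≈ 1.0000.
Is 1 < 1? NO.
Since the bound 1 is ≥ 1, the union bound is uninformative here; it does NOT by itself certify existence.

29·p = 1 ≈ 1.0000; existence NOT certified by the union bound.


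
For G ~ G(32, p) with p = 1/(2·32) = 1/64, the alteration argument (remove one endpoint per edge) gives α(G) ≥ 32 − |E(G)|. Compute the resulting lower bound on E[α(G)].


E[|E(G)|] = C(32, 2)·p = 496 · (1/64) = 31/4.
E[α(G)] ≥ n − E[|E(G)|] = 32 − 31/4 = 97/4.
Numerically: ≈ 24.250.
(This is only a lower bound; the true E[α(G)] may be larger.)

E[α(G)] ≥ 97/4 ≈ 24.250.


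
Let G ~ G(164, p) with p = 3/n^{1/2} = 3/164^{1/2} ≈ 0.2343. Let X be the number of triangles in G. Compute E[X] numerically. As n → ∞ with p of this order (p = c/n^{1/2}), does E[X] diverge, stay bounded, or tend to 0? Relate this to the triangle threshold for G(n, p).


Number of potential triangles: C(164, 3) = 721764.
Each occurs with probability p³ ≈ (0.2343)³ ≈ 1.285577e-02.
By linearity: E[X] = C(164, 3)·p³ ≈ 721764 · 1.285577e-02 ≈ 9278.8298.
Since α = 1/2 < 1, p = c/n^{1/2} ≫ 1/n is above the triangle threshold p ~ 1/n. Asymptotically E[X] ~ (c³/6)·n^{3(1−α)} = (3³/6)·n^{1.5} → ∞; triangles are abundant w.h.p.

E[X] ≈ 9278.8298; in regime p = Θ(1/n^{1/2}) E[X] diverges (above the triangle threshold p ~ 1/n).


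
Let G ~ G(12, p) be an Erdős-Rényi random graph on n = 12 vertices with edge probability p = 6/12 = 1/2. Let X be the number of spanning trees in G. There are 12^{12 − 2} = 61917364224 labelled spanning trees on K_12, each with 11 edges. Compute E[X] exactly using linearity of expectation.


K_12 has 12^{12 − 2} = 61917364224 labelled spanning trees.
For each such spanning tree H, let X_H = 1 if all 11 edges of H are present in G. Then P[X_H = 1] = p^{11} = (1/2)^{11} = 1/2048.
By linearity: E[X] = Σ_H E[X_H] = 61917364224 · p^{11} = 61917364224 · 1/2048 = 30233088.
Numerically: E[X] ≈ 3.02331e+07.

E[X] = 61917364224 · (1/2)^{11} = 30233088 ≈ 3.02331e+07.


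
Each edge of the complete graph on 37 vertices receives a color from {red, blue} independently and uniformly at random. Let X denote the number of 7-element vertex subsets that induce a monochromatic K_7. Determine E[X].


Let X = Σ_S X_S over the C(37, 7) = 10295472 subsets S of size 7, where X_S = 1 if the K_7 on S is monochromatic.
For a fixed S, the K_7 on S has C(7, 2) = 21 edges. P[all 21 edges red] = (1/2)^21, and likewise for blue, so P[monochromatic] = 2·(1/2)^21 = 2^{1 − 21} = 1/1048576.
By linearity of expectation: E[X] = C(37, 7) · 2^{1 − 21} = 10295472 · 1/1048576 = 643467/65536.
Numerically: E[X] ≈ 9.81853.

E[X] = C(37,7)·2^(1−C(7,2)) = 643467/65536 ≈ 9.81853.


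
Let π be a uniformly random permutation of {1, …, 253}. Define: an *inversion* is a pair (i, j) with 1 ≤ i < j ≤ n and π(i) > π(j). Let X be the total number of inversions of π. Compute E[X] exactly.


Write X = Σ X_I over the C(253, 2) = 31878 pairs i < j, with X_I the indicator of one inversion.
There are 31878 indicators.
For each fixed pair i < j, the values π(i) and π(j) are two distinct elements of {1, …, 253} in uniformly random order; by symmetry P[π(i) > π(j)] = 1/2.
By linearity: E[X] = 31878 · (1/2) = C(253, 2) · (1/2) = 31878/2 = 15939 ≈ 15939.0000.

E[X] = 15939 = 15939.0000.


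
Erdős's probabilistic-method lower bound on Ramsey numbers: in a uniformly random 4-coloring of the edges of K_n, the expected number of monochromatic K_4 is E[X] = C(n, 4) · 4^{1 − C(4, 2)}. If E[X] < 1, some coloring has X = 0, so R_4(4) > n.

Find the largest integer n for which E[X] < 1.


We need C(n, 4) · 4^{1 − 6} < 1, i.e. C(n, 4) < 4^{6 − 1} = 1024.
Check values of n near the boundary:
  n = 13: C(13, 4) = 715; 715 < 1024? YES
  n = 14: C(14, 4) = 1001; 1001 < 1024? YES
  n = 15: C(15, 4) = 1365; 1365 < 1024? NO
The largest n with C(n, 4) < 1024 is n = 14 (where E[X] = 1001/1024 ≈ 0.9775391). Hence R_4(4) > 14, i.e. R_4(4) ≥ 15.

Largest n = 14; hence R_4(4) > 14.


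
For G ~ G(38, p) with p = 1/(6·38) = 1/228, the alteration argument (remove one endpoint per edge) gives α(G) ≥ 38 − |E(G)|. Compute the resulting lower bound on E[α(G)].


E[|E(G)|] = C(38, 2)·p = 703 · (1/228) = 37/12.
E[α(G)] ≥ n − E[|E(G)|] = 38 − 37/12 = 419/12.
Numerically: ≈ 34.91667.
(This is only a lower bound; the true E[α(G)] may be larger.)

E[α(G)] ≥ 419/12 ≈ 34.91667.


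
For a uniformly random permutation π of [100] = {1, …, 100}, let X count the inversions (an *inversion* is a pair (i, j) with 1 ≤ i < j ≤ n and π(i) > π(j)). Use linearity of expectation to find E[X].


Write X = Σ X_I over the C(100, 2) = 4950 pairs i < j, with X_I the indicator of one inversion.
There are 4950 indicators.
For each fixed pair i < j, the values π(i) and π(j) are two distinct elements of {1, …, 100} in uniformly random order; by symmetry P[π(i) > π(j)] = 1/2.
By linearity: E[X] = 4950 · (1/2) = C(100, 2) · (1/2) = 4950/2 = 2475 ≈ 2475.000000.

E[X] = 2475 = 2475.000000.
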